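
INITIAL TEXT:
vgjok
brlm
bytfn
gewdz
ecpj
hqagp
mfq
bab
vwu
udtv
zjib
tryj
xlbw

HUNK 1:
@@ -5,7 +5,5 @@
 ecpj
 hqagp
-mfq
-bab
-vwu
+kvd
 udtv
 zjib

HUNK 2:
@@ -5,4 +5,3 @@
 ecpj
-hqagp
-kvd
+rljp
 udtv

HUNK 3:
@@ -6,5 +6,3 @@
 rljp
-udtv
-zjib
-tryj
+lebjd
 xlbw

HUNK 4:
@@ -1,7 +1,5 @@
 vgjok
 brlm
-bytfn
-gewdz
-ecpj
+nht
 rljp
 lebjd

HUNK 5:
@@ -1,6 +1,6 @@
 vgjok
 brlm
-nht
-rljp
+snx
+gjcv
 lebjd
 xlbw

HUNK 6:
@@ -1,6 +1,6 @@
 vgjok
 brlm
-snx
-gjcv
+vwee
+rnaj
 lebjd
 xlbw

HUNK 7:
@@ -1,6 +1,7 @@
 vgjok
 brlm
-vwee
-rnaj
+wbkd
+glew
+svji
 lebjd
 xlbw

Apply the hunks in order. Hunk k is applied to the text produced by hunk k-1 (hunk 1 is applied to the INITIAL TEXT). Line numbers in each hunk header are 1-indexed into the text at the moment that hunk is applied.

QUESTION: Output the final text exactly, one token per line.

Answer: vgjok
brlm
wbkd
glew
svji
lebjd
xlbw

Derivation:
Hunk 1: at line 5 remove [mfq,bab,vwu] add [kvd] -> 11 lines: vgjok brlm bytfn gewdz ecpj hqagp kvd udtv zjib tryj xlbw
Hunk 2: at line 5 remove [hqagp,kvd] add [rljp] -> 10 lines: vgjok brlm bytfn gewdz ecpj rljp udtv zjib tryj xlbw
Hunk 3: at line 6 remove [udtv,zjib,tryj] add [lebjd] -> 8 lines: vgjok brlm bytfn gewdz ecpj rljp lebjd xlbw
Hunk 4: at line 1 remove [bytfn,gewdz,ecpj] add [nht] -> 6 lines: vgjok brlm nht rljp lebjd xlbw
Hunk 5: at line 1 remove [nht,rljp] add [snx,gjcv] -> 6 lines: vgjok brlm snx gjcv lebjd xlbw
Hunk 6: at line 1 remove [snx,gjcv] add [vwee,rnaj] -> 6 lines: vgjok brlm vwee rnaj lebjd xlbw
Hunk 7: at line 1 remove [vwee,rnaj] add [wbkd,glew,svji] -> 7 lines: vgjok brlm wbkd glew svji lebjd xlbw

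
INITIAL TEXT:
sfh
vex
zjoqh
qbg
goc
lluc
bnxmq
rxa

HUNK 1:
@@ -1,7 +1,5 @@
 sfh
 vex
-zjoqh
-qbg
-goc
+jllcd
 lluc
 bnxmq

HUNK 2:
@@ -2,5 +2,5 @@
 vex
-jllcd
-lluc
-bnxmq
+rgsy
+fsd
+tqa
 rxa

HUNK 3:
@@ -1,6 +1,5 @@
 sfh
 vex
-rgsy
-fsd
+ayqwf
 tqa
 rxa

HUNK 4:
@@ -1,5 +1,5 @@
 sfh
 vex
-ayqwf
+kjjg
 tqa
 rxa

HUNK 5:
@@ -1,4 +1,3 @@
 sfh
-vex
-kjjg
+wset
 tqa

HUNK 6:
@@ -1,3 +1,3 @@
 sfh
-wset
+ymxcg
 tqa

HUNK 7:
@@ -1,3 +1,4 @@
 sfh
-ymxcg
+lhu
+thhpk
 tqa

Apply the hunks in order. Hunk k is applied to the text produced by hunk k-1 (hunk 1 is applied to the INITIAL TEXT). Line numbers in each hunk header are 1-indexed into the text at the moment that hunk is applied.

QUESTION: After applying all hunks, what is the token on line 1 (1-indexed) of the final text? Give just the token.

Answer: sfh

Derivation:
Hunk 1: at line 1 remove [zjoqh,qbg,goc] add [jllcd] -> 6 lines: sfh vex jllcd lluc bnxmq rxa
Hunk 2: at line 2 remove [jllcd,lluc,bnxmq] add [rgsy,fsd,tqa] -> 6 lines: sfh vex rgsy fsd tqa rxa
Hunk 3: at line 1 remove [rgsy,fsd] add [ayqwf] -> 5 lines: sfh vex ayqwf tqa rxa
Hunk 4: at line 1 remove [ayqwf] add [kjjg] -> 5 lines: sfh vex kjjg tqa rxa
Hunk 5: at line 1 remove [vex,kjjg] add [wset] -> 4 lines: sfh wset tqa rxa
Hunk 6: at line 1 remove [wset] add [ymxcg] -> 4 lines: sfh ymxcg tqa rxa
Hunk 7: at line 1 remove [ymxcg] add [lhu,thhpk] -> 5 lines: sfh lhu thhpk tqa rxa
Final line 1: sfh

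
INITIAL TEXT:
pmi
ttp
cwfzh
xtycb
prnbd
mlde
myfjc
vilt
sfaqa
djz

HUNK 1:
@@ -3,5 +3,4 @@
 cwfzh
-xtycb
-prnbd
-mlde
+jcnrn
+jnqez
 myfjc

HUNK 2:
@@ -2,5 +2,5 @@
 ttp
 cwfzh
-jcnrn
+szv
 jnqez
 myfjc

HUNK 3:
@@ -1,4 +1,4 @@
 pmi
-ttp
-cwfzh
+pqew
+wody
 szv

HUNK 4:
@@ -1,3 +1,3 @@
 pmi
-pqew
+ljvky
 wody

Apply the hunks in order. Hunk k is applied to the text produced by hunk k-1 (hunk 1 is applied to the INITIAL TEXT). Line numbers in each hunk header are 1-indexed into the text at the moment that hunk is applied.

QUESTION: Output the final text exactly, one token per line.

Answer: pmi
ljvky
wody
szv
jnqez
myfjc
vilt
sfaqa
djz

Derivation:
Hunk 1: at line 3 remove [xtycb,prnbd,mlde] add [jcnrn,jnqez] -> 9 lines: pmi ttp cwfzh jcnrn jnqez myfjc vilt sfaqa djz
Hunk 2: at line 2 remove [jcnrn] add [szv] -> 9 lines: pmi ttp cwfzh szv jnqez myfjc vilt sfaqa djz
Hunk 3: at line 1 remove [ttp,cwfzh] add [pqew,wody] -> 9 lines: pmi pqew wody szv jnqez myfjc vilt sfaqa djz
Hunk 4: at line 1 remove [pqew] add [ljvky] -> 9 lines: pmi ljvky wody szv jnqez myfjc vilt sfaqa djz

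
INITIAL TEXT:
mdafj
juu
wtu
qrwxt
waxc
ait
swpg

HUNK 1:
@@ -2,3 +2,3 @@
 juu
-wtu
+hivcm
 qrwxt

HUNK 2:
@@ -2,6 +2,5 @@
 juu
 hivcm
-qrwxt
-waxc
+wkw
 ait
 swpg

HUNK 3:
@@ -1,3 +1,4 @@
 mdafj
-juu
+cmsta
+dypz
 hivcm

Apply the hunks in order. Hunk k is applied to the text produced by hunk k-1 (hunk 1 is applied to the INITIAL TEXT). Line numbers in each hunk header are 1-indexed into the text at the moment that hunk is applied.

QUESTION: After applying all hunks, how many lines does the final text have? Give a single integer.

Answer: 7

Derivation:
Hunk 1: at line 2 remove [wtu] add [hivcm] -> 7 lines: mdafj juu hivcm qrwxt waxc ait swpg
Hunk 2: at line 2 remove [qrwxt,waxc] add [wkw] -> 6 lines: mdafj juu hivcm wkw ait swpg
Hunk 3: at line 1 remove [juu] add [cmsta,dypz] -> 7 lines: mdafj cmsta dypz hivcm wkw ait swpg
Final line count: 7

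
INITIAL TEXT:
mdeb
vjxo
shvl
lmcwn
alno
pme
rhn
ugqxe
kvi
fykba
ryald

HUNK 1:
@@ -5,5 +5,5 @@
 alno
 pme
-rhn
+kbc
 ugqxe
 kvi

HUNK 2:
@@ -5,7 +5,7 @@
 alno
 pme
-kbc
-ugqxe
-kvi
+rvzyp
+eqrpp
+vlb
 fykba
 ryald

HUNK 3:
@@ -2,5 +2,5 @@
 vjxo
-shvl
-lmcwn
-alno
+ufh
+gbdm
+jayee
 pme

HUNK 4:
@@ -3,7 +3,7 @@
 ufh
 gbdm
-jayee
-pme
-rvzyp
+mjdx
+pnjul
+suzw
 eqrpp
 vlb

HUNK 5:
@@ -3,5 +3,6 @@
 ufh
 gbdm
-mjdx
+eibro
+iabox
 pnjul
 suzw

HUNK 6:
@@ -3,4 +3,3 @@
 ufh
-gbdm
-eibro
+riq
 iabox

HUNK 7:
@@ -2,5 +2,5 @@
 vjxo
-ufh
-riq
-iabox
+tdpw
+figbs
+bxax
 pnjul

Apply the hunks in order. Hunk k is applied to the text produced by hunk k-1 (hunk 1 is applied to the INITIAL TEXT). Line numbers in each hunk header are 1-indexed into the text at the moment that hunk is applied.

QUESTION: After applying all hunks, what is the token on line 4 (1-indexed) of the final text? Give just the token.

Hunk 1: at line 5 remove [rhn] add [kbc] -> 11 lines: mdeb vjxo shvl lmcwn alno pme kbc ugqxe kvi fykba ryald
Hunk 2: at line 5 remove [kbc,ugqxe,kvi] add [rvzyp,eqrpp,vlb] -> 11 lines: mdeb vjxo shvl lmcwn alno pme rvzyp eqrpp vlb fykba ryald
Hunk 3: at line 2 remove [shvl,lmcwn,alno] add [ufh,gbdm,jayee] -> 11 lines: mdeb vjxo ufh gbdm jayee pme rvzyp eqrpp vlb fykba ryald
Hunk 4: at line 3 remove [jayee,pme,rvzyp] add [mjdx,pnjul,suzw] -> 11 lines: mdeb vjxo ufh gbdm mjdx pnjul suzw eqrpp vlb fykba ryald
Hunk 5: at line 3 remove [mjdx] add [eibro,iabox] -> 12 lines: mdeb vjxo ufh gbdm eibro iabox pnjul suzw eqrpp vlb fykba ryald
Hunk 6: at line 3 remove [gbdm,eibro] add [riq] -> 11 lines: mdeb vjxo ufh riq iabox pnjul suzw eqrpp vlb fykba ryald
Hunk 7: at line 2 remove [ufh,riq,iabox] add [tdpw,figbs,bxax] -> 11 lines: mdeb vjxo tdpw figbs bxax pnjul suzw eqrpp vlb fykba ryald
Final line 4: figbs

Answer: figbs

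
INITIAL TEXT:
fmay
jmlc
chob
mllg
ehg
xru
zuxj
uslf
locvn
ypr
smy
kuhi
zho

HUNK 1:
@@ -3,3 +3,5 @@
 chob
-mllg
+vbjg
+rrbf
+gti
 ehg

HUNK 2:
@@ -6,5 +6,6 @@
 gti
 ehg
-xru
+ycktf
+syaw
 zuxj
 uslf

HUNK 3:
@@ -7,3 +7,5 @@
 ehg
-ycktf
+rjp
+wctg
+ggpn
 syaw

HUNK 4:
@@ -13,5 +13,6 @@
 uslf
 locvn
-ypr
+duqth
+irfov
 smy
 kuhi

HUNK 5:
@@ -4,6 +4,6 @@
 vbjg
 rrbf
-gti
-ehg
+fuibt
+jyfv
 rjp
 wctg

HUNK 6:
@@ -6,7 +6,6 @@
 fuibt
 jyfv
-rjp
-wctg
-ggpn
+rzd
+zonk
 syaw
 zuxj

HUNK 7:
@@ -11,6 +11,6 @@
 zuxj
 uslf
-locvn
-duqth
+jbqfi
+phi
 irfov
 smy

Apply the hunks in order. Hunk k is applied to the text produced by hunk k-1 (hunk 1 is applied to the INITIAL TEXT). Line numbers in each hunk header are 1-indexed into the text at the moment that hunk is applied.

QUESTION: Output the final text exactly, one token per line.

Answer: fmay
jmlc
chob
vbjg
rrbf
fuibt
jyfv
rzd
zonk
syaw
zuxj
uslf
jbqfi
phi
irfov
smy
kuhi
zho

Derivation:
Hunk 1: at line 3 remove [mllg] add [vbjg,rrbf,gti] -> 15 lines: fmay jmlc chob vbjg rrbf gti ehg xru zuxj uslf locvn ypr smy kuhi zho
Hunk 2: at line 6 remove [xru] add [ycktf,syaw] -> 16 lines: fmay jmlc chob vbjg rrbf gti ehg ycktf syaw zuxj uslf locvn ypr smy kuhi zho
Hunk 3: at line 7 remove [ycktf] add [rjp,wctg,ggpn] -> 18 lines: fmay jmlc chob vbjg rrbf gti ehg rjp wctg ggpn syaw zuxj uslf locvn ypr smy kuhi zho
Hunk 4: at line 13 remove [ypr] add [duqth,irfov] -> 19 lines: fmay jmlc chob vbjg rrbf gti ehg rjp wctg ggpn syaw zuxj uslf locvn duqth irfov smy kuhi zho
Hunk 5: at line 4 remove [gti,ehg] add [fuibt,jyfv] -> 19 lines: fmay jmlc chob vbjg rrbf fuibt jyfv rjp wctg ggpn syaw zuxj uslf locvn duqth irfov smy kuhi zho
Hunk 6: at line 6 remove [rjp,wctg,ggpn] add [rzd,zonk] -> 18 lines: fmay jmlc chob vbjg rrbf fuibt jyfv rzd zonk syaw zuxj uslf locvn duqth irfov smy kuhi zho
Hunk 7: at line 11 remove [locvn,duqth] add [jbqfi,phi] -> 18 lines: fmay jmlc chob vbjg rrbf fuibt jyfv rzd zonk syaw zuxj uslf jbqfi phi irfov smy kuhi zho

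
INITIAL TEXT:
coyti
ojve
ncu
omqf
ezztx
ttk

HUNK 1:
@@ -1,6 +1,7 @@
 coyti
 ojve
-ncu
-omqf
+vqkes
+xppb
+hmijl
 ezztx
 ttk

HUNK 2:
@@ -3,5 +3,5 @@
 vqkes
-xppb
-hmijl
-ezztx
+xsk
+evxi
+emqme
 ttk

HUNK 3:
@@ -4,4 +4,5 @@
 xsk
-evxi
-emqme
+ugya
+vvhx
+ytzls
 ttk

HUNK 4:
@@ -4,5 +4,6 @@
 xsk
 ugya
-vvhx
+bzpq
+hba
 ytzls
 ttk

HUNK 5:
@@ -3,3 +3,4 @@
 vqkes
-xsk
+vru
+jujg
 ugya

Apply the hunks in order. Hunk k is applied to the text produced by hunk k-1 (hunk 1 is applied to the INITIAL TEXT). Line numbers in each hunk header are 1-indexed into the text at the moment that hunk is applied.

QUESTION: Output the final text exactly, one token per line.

Answer: coyti
ojve
vqkes
vru
jujg
ugya
bzpq
hba
ytzls
ttk

Derivation:
Hunk 1: at line 1 remove [ncu,omqf] add [vqkes,xppb,hmijl] -> 7 lines: coyti ojve vqkes xppb hmijl ezztx ttk
Hunk 2: at line 3 remove [xppb,hmijl,ezztx] add [xsk,evxi,emqme] -> 7 lines: coyti ojve vqkes xsk evxi emqme ttk
Hunk 3: at line 4 remove [evxi,emqme] add [ugya,vvhx,ytzls] -> 8 lines: coyti ojve vqkes xsk ugya vvhx ytzls ttk
Hunk 4: at line 4 remove [vvhx] add [bzpq,hba] -> 9 lines: coyti ojve vqkes xsk ugya bzpq hba ytzls ttk
Hunk 5: at line 3 remove [xsk] add [vru,jujg] -> 10 lines: coyti ojve vqkes vru jujg ugya bzpq hba ytzls ttk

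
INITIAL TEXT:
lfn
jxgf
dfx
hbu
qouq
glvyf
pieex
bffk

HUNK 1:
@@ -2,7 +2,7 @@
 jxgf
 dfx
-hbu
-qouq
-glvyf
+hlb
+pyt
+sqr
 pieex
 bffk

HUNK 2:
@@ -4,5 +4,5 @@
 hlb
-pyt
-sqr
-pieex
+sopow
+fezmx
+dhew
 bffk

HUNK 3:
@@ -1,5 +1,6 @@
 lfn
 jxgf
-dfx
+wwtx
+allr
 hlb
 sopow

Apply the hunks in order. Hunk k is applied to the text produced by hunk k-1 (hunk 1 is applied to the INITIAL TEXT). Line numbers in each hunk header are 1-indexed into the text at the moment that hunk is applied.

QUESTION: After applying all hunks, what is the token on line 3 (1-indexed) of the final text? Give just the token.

Answer: wwtx

Derivation:
Hunk 1: at line 2 remove [hbu,qouq,glvyf] add [hlb,pyt,sqr] -> 8 lines: lfn jxgf dfx hlb pyt sqr pieex bffk
Hunk 2: at line 4 remove [pyt,sqr,pieex] add [sopow,fezmx,dhew] -> 8 lines: lfn jxgf dfx hlb sopow fezmx dhew bffk
Hunk 3: at line 1 remove [dfx] add [wwtx,allr] -> 9 lines: lfn jxgf wwtx allr hlb sopow fezmx dhew bffk
Final line 3: wwtx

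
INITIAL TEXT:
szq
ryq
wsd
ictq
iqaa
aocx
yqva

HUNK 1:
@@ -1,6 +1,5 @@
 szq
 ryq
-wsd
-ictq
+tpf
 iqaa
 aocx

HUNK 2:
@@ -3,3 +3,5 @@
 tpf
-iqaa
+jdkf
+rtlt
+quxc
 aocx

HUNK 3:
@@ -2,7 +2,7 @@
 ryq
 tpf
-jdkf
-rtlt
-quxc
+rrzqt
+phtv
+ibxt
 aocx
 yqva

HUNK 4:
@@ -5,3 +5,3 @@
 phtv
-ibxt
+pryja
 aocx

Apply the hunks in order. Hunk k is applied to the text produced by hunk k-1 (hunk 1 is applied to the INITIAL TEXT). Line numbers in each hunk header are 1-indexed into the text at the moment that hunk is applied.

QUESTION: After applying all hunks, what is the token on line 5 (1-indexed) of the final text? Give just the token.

Hunk 1: at line 1 remove [wsd,ictq] add [tpf] -> 6 lines: szq ryq tpf iqaa aocx yqva
Hunk 2: at line 3 remove [iqaa] add [jdkf,rtlt,quxc] -> 8 lines: szq ryq tpf jdkf rtlt quxc aocx yqva
Hunk 3: at line 2 remove [jdkf,rtlt,quxc] add [rrzqt,phtv,ibxt] -> 8 lines: szq ryq tpf rrzqt phtv ibxt aocx yqva
Hunk 4: at line 5 remove [ibxt] add [pryja] -> 8 lines: szq ryq tpf rrzqt phtv pryja aocx yqva
Final line 5: phtv

Answer: phtv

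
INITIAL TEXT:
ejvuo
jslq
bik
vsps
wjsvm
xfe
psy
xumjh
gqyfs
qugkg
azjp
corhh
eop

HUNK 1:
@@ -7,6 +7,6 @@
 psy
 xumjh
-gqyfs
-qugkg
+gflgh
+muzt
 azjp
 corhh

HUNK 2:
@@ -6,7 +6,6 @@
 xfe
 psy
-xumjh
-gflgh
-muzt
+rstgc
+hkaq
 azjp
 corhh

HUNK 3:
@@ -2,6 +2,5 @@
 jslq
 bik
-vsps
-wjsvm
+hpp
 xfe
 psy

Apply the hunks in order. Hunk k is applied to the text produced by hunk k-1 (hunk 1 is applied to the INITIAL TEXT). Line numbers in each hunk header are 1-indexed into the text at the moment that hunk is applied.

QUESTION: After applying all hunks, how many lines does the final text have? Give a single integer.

Hunk 1: at line 7 remove [gqyfs,qugkg] add [gflgh,muzt] -> 13 lines: ejvuo jslq bik vsps wjsvm xfe psy xumjh gflgh muzt azjp corhh eop
Hunk 2: at line 6 remove [xumjh,gflgh,muzt] add [rstgc,hkaq] -> 12 lines: ejvuo jslq bik vsps wjsvm xfe psy rstgc hkaq azjp corhh eop
Hunk 3: at line 2 remove [vsps,wjsvm] add [hpp] -> 11 lines: ejvuo jslq bik hpp xfe psy rstgc hkaq azjp corhh eop
Final line count: 11

Answer: 11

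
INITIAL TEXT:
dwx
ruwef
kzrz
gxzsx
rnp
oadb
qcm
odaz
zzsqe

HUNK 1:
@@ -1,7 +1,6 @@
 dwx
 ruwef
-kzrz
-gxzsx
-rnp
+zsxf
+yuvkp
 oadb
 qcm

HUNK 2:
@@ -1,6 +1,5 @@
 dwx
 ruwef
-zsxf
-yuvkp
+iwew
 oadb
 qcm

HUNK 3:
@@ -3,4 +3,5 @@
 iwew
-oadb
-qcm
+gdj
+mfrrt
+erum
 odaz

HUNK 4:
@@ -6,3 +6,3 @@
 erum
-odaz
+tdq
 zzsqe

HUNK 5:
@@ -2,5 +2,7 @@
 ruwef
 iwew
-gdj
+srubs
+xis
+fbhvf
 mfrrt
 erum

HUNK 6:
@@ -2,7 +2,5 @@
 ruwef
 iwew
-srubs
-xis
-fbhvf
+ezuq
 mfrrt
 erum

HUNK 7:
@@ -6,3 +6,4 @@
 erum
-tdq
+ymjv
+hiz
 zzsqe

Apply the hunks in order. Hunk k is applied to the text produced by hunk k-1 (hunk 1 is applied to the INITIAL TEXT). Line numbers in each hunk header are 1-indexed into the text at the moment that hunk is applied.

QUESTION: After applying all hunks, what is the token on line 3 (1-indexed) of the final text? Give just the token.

Answer: iwew

Derivation:
Hunk 1: at line 1 remove [kzrz,gxzsx,rnp] add [zsxf,yuvkp] -> 8 lines: dwx ruwef zsxf yuvkp oadb qcm odaz zzsqe
Hunk 2: at line 1 remove [zsxf,yuvkp] add [iwew] -> 7 lines: dwx ruwef iwew oadb qcm odaz zzsqe
Hunk 3: at line 3 remove [oadb,qcm] add [gdj,mfrrt,erum] -> 8 lines: dwx ruwef iwew gdj mfrrt erum odaz zzsqe
Hunk 4: at line 6 remove [odaz] add [tdq] -> 8 lines: dwx ruwef iwew gdj mfrrt erum tdq zzsqe
Hunk 5: at line 2 remove [gdj] add [srubs,xis,fbhvf] -> 10 lines: dwx ruwef iwew srubs xis fbhvf mfrrt erum tdq zzsqe
Hunk 6: at line 2 remove [srubs,xis,fbhvf] add [ezuq] -> 8 lines: dwx ruwef iwew ezuq mfrrt erum tdq zzsqe
Hunk 7: at line 6 remove [tdq] add [ymjv,hiz] -> 9 lines: dwx ruwef iwew ezuq mfrrt erum ymjv hiz zzsqe
Final line 3: iwew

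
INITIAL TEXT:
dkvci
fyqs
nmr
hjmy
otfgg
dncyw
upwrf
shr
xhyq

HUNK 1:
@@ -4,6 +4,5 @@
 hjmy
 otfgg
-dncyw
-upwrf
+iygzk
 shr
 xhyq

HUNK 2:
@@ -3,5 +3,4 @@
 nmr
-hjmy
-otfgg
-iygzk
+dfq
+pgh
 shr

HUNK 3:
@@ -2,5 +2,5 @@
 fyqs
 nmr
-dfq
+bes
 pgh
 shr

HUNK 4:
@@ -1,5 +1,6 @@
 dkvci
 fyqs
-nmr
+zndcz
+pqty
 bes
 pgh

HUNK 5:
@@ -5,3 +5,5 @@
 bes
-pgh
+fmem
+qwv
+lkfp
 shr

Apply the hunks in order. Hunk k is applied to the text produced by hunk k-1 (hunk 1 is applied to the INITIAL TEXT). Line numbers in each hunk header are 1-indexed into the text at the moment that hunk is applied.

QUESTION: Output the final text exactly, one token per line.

Hunk 1: at line 4 remove [dncyw,upwrf] add [iygzk] -> 8 lines: dkvci fyqs nmr hjmy otfgg iygzk shr xhyq
Hunk 2: at line 3 remove [hjmy,otfgg,iygzk] add [dfq,pgh] -> 7 lines: dkvci fyqs nmr dfq pgh shr xhyq
Hunk 3: at line 2 remove [dfq] add [bes] -> 7 lines: dkvci fyqs nmr bes pgh shr xhyq
Hunk 4: at line 1 remove [nmr] add [zndcz,pqty] -> 8 lines: dkvci fyqs zndcz pqty bes pgh shr xhyq
Hunk 5: at line 5 remove [pgh] add [fmem,qwv,lkfp] -> 10 lines: dkvci fyqs zndcz pqty bes fmem qwv lkfp shr xhyq

Answer: dkvci
fyqs
zndcz
pqty
bes
fmem
qwv
lkfp
shr
xhyq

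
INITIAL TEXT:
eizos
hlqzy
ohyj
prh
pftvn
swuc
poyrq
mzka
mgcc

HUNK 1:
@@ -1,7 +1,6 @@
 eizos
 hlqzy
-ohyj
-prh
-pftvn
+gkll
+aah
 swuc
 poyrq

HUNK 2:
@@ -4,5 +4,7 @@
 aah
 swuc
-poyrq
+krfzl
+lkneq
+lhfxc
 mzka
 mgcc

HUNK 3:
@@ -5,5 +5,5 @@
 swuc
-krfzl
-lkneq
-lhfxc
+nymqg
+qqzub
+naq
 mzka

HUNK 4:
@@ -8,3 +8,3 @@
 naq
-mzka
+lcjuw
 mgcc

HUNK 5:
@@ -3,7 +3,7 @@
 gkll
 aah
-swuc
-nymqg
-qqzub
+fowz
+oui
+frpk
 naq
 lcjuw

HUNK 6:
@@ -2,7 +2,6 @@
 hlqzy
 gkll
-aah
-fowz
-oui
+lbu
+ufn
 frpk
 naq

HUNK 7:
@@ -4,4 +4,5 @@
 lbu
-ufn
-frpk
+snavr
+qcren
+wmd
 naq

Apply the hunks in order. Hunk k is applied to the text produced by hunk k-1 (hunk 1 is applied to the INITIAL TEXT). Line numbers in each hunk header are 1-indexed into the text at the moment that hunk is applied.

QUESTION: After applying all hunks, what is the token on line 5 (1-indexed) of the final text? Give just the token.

Answer: snavr

Derivation:
Hunk 1: at line 1 remove [ohyj,prh,pftvn] add [gkll,aah] -> 8 lines: eizos hlqzy gkll aah swuc poyrq mzka mgcc
Hunk 2: at line 4 remove [poyrq] add [krfzl,lkneq,lhfxc] -> 10 lines: eizos hlqzy gkll aah swuc krfzl lkneq lhfxc mzka mgcc
Hunk 3: at line 5 remove [krfzl,lkneq,lhfxc] add [nymqg,qqzub,naq] -> 10 lines: eizos hlqzy gkll aah swuc nymqg qqzub naq mzka mgcc
Hunk 4: at line 8 remove [mzka] add [lcjuw] -> 10 lines: eizos hlqzy gkll aah swuc nymqg qqzub naq lcjuw mgcc
Hunk 5: at line 3 remove [swuc,nymqg,qqzub] add [fowz,oui,frpk] -> 10 lines: eizos hlqzy gkll aah fowz oui frpk naq lcjuw mgcc
Hunk 6: at line 2 remove [aah,fowz,oui] add [lbu,ufn] -> 9 lines: eizos hlqzy gkll lbu ufn frpk naq lcjuw mgcc
Hunk 7: at line 4 remove [ufn,frpk] add [snavr,qcren,wmd] -> 10 lines: eizos hlqzy gkll lbu snavr qcren wmd naq lcjuw mgcc
Final line 5: snavr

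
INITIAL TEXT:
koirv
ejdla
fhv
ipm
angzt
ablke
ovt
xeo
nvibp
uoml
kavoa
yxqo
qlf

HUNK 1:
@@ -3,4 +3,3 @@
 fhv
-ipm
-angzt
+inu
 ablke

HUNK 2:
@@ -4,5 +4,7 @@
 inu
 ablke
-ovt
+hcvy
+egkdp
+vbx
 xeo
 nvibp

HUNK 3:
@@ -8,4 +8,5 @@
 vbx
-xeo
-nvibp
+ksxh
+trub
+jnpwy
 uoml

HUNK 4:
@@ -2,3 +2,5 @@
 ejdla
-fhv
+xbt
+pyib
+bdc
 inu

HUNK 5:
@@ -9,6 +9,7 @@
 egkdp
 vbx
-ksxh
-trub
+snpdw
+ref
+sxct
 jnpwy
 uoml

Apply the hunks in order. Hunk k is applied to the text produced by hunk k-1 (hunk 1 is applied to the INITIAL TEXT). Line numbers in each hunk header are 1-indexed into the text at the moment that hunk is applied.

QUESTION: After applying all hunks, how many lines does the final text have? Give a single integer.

Hunk 1: at line 3 remove [ipm,angzt] add [inu] -> 12 lines: koirv ejdla fhv inu ablke ovt xeo nvibp uoml kavoa yxqo qlf
Hunk 2: at line 4 remove [ovt] add [hcvy,egkdp,vbx] -> 14 lines: koirv ejdla fhv inu ablke hcvy egkdp vbx xeo nvibp uoml kavoa yxqo qlf
Hunk 3: at line 8 remove [xeo,nvibp] add [ksxh,trub,jnpwy] -> 15 lines: koirv ejdla fhv inu ablke hcvy egkdp vbx ksxh trub jnpwy uoml kavoa yxqo qlf
Hunk 4: at line 2 remove [fhv] add [xbt,pyib,bdc] -> 17 lines: koirv ejdla xbt pyib bdc inu ablke hcvy egkdp vbx ksxh trub jnpwy uoml kavoa yxqo qlf
Hunk 5: at line 9 remove [ksxh,trub] add [snpdw,ref,sxct] -> 18 lines: koirv ejdla xbt pyib bdc inu ablke hcvy egkdp vbx snpdw ref sxct jnpwy uoml kavoa yxqo qlf
Final line count: 18

Answer: 18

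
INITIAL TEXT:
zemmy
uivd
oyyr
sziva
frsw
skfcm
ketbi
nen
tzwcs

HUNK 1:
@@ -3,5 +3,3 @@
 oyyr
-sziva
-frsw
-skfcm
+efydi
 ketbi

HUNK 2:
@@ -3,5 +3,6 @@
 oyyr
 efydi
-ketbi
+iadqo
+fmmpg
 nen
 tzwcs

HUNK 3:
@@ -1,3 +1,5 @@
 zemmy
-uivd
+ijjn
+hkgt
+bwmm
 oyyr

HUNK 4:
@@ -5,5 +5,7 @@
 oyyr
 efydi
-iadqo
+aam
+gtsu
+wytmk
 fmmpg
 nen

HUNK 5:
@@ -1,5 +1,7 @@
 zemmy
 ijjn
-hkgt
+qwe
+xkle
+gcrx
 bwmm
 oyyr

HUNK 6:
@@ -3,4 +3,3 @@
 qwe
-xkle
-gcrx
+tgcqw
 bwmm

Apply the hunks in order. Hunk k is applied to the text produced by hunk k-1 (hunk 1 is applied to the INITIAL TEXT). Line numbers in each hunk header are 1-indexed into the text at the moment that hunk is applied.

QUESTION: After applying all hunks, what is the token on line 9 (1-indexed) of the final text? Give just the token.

Answer: gtsu

Derivation:
Hunk 1: at line 3 remove [sziva,frsw,skfcm] add [efydi] -> 7 lines: zemmy uivd oyyr efydi ketbi nen tzwcs
Hunk 2: at line 3 remove [ketbi] add [iadqo,fmmpg] -> 8 lines: zemmy uivd oyyr efydi iadqo fmmpg nen tzwcs
Hunk 3: at line 1 remove [uivd] add [ijjn,hkgt,bwmm] -> 10 lines: zemmy ijjn hkgt bwmm oyyr efydi iadqo fmmpg nen tzwcs
Hunk 4: at line 5 remove [iadqo] add [aam,gtsu,wytmk] -> 12 lines: zemmy ijjn hkgt bwmm oyyr efydi aam gtsu wytmk fmmpg nen tzwcs
Hunk 5: at line 1 remove [hkgt] add [qwe,xkle,gcrx] -> 14 lines: zemmy ijjn qwe xkle gcrx bwmm oyyr efydi aam gtsu wytmk fmmpg nen tzwcs
Hunk 6: at line 3 remove [xkle,gcrx] add [tgcqw] -> 13 lines: zemmy ijjn qwe tgcqw bwmm oyyr efydi aam gtsu wytmk fmmpg nen tzwcs
Final line 9: gtsu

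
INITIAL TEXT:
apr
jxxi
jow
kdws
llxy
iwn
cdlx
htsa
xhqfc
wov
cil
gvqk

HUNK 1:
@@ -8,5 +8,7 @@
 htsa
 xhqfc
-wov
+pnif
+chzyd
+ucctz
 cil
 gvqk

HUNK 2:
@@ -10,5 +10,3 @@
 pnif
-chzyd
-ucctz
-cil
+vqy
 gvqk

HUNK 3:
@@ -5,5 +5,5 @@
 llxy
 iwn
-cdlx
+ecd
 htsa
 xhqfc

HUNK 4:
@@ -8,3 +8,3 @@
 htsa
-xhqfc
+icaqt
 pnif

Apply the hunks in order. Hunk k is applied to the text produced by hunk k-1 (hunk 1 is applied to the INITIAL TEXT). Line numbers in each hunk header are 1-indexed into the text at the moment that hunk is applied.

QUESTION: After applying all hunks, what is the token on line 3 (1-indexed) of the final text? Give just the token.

Answer: jow

Derivation:
Hunk 1: at line 8 remove [wov] add [pnif,chzyd,ucctz] -> 14 lines: apr jxxi jow kdws llxy iwn cdlx htsa xhqfc pnif chzyd ucctz cil gvqk
Hunk 2: at line 10 remove [chzyd,ucctz,cil] add [vqy] -> 12 lines: apr jxxi jow kdws llxy iwn cdlx htsa xhqfc pnif vqy gvqk
Hunk 3: at line 5 remove [cdlx] add [ecd] -> 12 lines: apr jxxi jow kdws llxy iwn ecd htsa xhqfc pnif vqy gvqk
Hunk 4: at line 8 remove [xhqfc] add [icaqt] -> 12 lines: apr jxxi jow kdws llxy iwn ecd htsa icaqt pnif vqy gvqk
Final line 3: jow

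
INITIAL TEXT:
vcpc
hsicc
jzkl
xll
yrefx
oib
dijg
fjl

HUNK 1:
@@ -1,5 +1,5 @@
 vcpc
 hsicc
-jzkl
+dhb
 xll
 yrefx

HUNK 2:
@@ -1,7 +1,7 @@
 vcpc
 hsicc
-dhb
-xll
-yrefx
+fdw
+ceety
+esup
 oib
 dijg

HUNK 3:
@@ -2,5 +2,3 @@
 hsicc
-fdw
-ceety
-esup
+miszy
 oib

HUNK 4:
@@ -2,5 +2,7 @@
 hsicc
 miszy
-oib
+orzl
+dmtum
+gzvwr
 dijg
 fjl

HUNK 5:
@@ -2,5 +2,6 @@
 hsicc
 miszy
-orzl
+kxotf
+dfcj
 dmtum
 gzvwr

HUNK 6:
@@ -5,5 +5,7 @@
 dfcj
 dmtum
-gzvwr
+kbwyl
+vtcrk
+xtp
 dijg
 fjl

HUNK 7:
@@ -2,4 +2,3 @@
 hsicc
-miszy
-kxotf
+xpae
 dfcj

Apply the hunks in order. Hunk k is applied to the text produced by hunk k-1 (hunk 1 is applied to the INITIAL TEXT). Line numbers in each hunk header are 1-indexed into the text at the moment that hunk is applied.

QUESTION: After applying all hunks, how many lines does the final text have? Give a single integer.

Hunk 1: at line 1 remove [jzkl] add [dhb] -> 8 lines: vcpc hsicc dhb xll yrefx oib dijg fjl
Hunk 2: at line 1 remove [dhb,xll,yrefx] add [fdw,ceety,esup] -> 8 lines: vcpc hsicc fdw ceety esup oib dijg fjl
Hunk 3: at line 2 remove [fdw,ceety,esup] add [miszy] -> 6 lines: vcpc hsicc miszy oib dijg fjl
Hunk 4: at line 2 remove [oib] add [orzl,dmtum,gzvwr] -> 8 lines: vcpc hsicc miszy orzl dmtum gzvwr dijg fjl
Hunk 5: at line 2 remove [orzl] add [kxotf,dfcj] -> 9 lines: vcpc hsicc miszy kxotf dfcj dmtum gzvwr dijg fjl
Hunk 6: at line 5 remove [gzvwr] add [kbwyl,vtcrk,xtp] -> 11 lines: vcpc hsicc miszy kxotf dfcj dmtum kbwyl vtcrk xtp dijg fjl
Hunk 7: at line 2 remove [miszy,kxotf] add [xpae] -> 10 lines: vcpc hsicc xpae dfcj dmtum kbwyl vtcrk xtp dijg fjl
Final line count: 10

Answer: 10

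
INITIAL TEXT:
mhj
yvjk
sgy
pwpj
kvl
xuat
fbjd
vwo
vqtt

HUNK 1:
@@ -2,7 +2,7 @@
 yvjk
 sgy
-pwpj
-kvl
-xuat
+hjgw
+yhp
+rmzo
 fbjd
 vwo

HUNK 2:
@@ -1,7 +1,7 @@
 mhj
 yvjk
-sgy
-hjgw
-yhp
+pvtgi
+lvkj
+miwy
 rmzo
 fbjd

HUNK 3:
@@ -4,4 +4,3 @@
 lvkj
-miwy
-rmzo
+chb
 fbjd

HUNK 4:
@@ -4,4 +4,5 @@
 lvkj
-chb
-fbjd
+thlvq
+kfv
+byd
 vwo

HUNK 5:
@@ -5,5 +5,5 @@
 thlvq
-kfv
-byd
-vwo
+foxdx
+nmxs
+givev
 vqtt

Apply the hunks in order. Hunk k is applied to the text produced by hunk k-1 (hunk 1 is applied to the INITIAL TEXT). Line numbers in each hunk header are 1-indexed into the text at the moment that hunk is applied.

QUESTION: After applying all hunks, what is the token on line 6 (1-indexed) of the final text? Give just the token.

Hunk 1: at line 2 remove [pwpj,kvl,xuat] add [hjgw,yhp,rmzo] -> 9 lines: mhj yvjk sgy hjgw yhp rmzo fbjd vwo vqtt
Hunk 2: at line 1 remove [sgy,hjgw,yhp] add [pvtgi,lvkj,miwy] -> 9 lines: mhj yvjk pvtgi lvkj miwy rmzo fbjd vwo vqtt
Hunk 3: at line 4 remove [miwy,rmzo] add [chb] -> 8 lines: mhj yvjk pvtgi lvkj chb fbjd vwo vqtt
Hunk 4: at line 4 remove [chb,fbjd] add [thlvq,kfv,byd] -> 9 lines: mhj yvjk pvtgi lvkj thlvq kfv byd vwo vqtt
Hunk 5: at line 5 remove [kfv,byd,vwo] add [foxdx,nmxs,givev] -> 9 lines: mhj yvjk pvtgi lvkj thlvq foxdx nmxs givev vqtt
Final line 6: foxdx

Answer: foxdx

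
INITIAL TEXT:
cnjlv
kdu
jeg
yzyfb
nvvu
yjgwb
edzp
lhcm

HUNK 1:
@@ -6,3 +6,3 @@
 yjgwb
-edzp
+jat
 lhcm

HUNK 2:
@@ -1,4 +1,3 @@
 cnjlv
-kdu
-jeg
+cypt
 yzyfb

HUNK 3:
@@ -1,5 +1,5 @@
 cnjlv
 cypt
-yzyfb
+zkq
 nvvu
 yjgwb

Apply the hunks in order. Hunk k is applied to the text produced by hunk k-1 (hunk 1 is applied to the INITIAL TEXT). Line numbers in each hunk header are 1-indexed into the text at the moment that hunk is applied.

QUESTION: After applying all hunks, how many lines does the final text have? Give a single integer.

Answer: 7

Derivation:
Hunk 1: at line 6 remove [edzp] add [jat] -> 8 lines: cnjlv kdu jeg yzyfb nvvu yjgwb jat lhcm
Hunk 2: at line 1 remove [kdu,jeg] add [cypt] -> 7 lines: cnjlv cypt yzyfb nvvu yjgwb jat lhcm
Hunk 3: at line 1 remove [yzyfb] add [zkq] -> 7 lines: cnjlv cypt zkq nvvu yjgwb jat lhcm
Final line count: 7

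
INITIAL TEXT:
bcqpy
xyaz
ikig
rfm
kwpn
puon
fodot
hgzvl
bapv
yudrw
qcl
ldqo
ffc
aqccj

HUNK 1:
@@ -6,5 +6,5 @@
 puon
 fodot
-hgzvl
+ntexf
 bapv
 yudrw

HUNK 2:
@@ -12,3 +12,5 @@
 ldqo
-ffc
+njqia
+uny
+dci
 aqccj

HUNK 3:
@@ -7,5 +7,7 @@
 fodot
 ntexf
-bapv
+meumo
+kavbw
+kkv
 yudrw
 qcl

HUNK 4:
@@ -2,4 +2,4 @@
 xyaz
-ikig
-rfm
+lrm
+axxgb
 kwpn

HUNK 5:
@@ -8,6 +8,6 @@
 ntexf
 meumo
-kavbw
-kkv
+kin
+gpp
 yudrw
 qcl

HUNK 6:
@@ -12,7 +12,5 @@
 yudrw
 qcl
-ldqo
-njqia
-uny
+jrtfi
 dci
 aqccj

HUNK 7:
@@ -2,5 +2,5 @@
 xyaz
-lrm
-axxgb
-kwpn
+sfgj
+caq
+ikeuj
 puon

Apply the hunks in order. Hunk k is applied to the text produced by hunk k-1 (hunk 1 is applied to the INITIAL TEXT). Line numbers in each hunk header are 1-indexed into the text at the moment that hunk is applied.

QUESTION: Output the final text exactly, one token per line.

Hunk 1: at line 6 remove [hgzvl] add [ntexf] -> 14 lines: bcqpy xyaz ikig rfm kwpn puon fodot ntexf bapv yudrw qcl ldqo ffc aqccj
Hunk 2: at line 12 remove [ffc] add [njqia,uny,dci] -> 16 lines: bcqpy xyaz ikig rfm kwpn puon fodot ntexf bapv yudrw qcl ldqo njqia uny dci aqccj
Hunk 3: at line 7 remove [bapv] add [meumo,kavbw,kkv] -> 18 lines: bcqpy xyaz ikig rfm kwpn puon fodot ntexf meumo kavbw kkv yudrw qcl ldqo njqia uny dci aqccj
Hunk 4: at line 2 remove [ikig,rfm] add [lrm,axxgb] -> 18 lines: bcqpy xyaz lrm axxgb kwpn puon fodot ntexf meumo kavbw kkv yudrw qcl ldqo njqia uny dci aqccj
Hunk 5: at line 8 remove [kavbw,kkv] add [kin,gpp] -> 18 lines: bcqpy xyaz lrm axxgb kwpn puon fodot ntexf meumo kin gpp yudrw qcl ldqo njqia uny dci aqccj
Hunk 6: at line 12 remove [ldqo,njqia,uny] add [jrtfi] -> 16 lines: bcqpy xyaz lrm axxgb kwpn puon fodot ntexf meumo kin gpp yudrw qcl jrtfi dci aqccj
Hunk 7: at line 2 remove [lrm,axxgb,kwpn] add [sfgj,caq,ikeuj] -> 16 lines: bcqpy xyaz sfgj caq ikeuj puon fodot ntexf meumo kin gpp yudrw qcl jrtfi dci aqccj

Answer: bcqpy
xyaz
sfgj
caq
ikeuj
puon
fodot
ntexf
meumo
kin
gpp
yudrw
qcl
jrtfi
dci
aqccj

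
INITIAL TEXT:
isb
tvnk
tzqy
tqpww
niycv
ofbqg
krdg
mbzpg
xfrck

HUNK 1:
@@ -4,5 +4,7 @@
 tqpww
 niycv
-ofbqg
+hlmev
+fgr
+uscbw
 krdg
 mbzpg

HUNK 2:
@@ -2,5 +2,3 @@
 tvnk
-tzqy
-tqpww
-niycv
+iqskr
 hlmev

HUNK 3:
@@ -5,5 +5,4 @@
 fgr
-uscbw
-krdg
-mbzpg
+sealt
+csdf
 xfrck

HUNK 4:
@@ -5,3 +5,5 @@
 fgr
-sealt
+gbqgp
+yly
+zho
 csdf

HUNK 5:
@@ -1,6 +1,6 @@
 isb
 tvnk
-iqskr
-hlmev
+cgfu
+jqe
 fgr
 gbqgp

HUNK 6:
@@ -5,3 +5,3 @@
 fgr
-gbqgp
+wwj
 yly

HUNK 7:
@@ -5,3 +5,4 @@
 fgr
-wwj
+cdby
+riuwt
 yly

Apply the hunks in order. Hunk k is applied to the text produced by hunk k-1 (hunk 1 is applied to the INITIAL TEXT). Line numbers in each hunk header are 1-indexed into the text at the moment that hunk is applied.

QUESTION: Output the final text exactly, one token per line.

Answer: isb
tvnk
cgfu
jqe
fgr
cdby
riuwt
yly
zho
csdf
xfrck

Derivation:
Hunk 1: at line 4 remove [ofbqg] add [hlmev,fgr,uscbw] -> 11 lines: isb tvnk tzqy tqpww niycv hlmev fgr uscbw krdg mbzpg xfrck
Hunk 2: at line 2 remove [tzqy,tqpww,niycv] add [iqskr] -> 9 lines: isb tvnk iqskr hlmev fgr uscbw krdg mbzpg xfrck
Hunk 3: at line 5 remove [uscbw,krdg,mbzpg] add [sealt,csdf] -> 8 lines: isb tvnk iqskr hlmev fgr sealt csdf xfrck
Hunk 4: at line 5 remove [sealt] add [gbqgp,yly,zho] -> 10 lines: isb tvnk iqskr hlmev fgr gbqgp yly zho csdf xfrck
Hunk 5: at line 1 remove [iqskr,hlmev] add [cgfu,jqe] -> 10 lines: isb tvnk cgfu jqe fgr gbqgp yly zho csdf xfrck
Hunk 6: at line 5 remove [gbqgp] add [wwj] -> 10 lines: isb tvnk cgfu jqe fgr wwj yly zho csdf xfrck
Hunk 7: at line 5 remove [wwj] add [cdby,riuwt] -> 11 lines: isb tvnk cgfu jqe fgr cdby riuwt yly zho csdf xfrck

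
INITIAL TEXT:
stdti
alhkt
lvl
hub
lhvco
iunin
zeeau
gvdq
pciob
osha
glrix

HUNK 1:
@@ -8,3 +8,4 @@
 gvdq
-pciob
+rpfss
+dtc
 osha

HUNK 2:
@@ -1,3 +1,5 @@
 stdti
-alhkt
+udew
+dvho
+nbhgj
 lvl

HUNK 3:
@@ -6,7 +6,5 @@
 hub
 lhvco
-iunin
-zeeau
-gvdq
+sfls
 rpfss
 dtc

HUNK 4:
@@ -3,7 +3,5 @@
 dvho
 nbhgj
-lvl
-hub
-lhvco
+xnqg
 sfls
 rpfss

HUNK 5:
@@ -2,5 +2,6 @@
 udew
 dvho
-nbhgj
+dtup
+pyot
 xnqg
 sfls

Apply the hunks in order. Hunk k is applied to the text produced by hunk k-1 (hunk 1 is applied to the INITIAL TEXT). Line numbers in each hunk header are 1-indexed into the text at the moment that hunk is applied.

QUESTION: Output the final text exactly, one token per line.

Answer: stdti
udew
dvho
dtup
pyot
xnqg
sfls
rpfss
dtc
osha
glrix

Derivation:
Hunk 1: at line 8 remove [pciob] add [rpfss,dtc] -> 12 lines: stdti alhkt lvl hub lhvco iunin zeeau gvdq rpfss dtc osha glrix
Hunk 2: at line 1 remove [alhkt] add [udew,dvho,nbhgj] -> 14 lines: stdti udew dvho nbhgj lvl hub lhvco iunin zeeau gvdq rpfss dtc osha glrix
Hunk 3: at line 6 remove [iunin,zeeau,gvdq] add [sfls] -> 12 lines: stdti udew dvho nbhgj lvl hub lhvco sfls rpfss dtc osha glrix
Hunk 4: at line 3 remove [lvl,hub,lhvco] add [xnqg] -> 10 lines: stdti udew dvho nbhgj xnqg sfls rpfss dtc osha glrix
Hunk 5: at line 2 remove [nbhgj] add [dtup,pyot] -> 11 lines: stdti udew dvho dtup pyot xnqg sfls rpfss dtc osha glrix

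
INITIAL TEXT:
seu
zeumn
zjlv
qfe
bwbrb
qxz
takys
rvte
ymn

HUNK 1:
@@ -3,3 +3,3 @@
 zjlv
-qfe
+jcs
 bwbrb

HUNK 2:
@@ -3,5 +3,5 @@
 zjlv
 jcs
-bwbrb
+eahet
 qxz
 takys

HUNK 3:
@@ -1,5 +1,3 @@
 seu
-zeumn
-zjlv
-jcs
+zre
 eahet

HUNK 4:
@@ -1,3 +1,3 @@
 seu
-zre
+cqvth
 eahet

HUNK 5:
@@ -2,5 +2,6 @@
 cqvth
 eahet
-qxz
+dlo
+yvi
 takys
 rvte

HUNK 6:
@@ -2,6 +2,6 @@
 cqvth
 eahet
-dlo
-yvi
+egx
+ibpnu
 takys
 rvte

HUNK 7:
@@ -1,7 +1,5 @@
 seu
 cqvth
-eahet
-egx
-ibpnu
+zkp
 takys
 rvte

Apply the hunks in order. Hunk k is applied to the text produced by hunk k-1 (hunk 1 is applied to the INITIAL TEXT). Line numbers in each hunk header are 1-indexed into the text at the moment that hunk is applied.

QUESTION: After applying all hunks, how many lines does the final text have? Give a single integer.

Hunk 1: at line 3 remove [qfe] add [jcs] -> 9 lines: seu zeumn zjlv jcs bwbrb qxz takys rvte ymn
Hunk 2: at line 3 remove [bwbrb] add [eahet] -> 9 lines: seu zeumn zjlv jcs eahet qxz takys rvte ymn
Hunk 3: at line 1 remove [zeumn,zjlv,jcs] add [zre] -> 7 lines: seu zre eahet qxz takys rvte ymn
Hunk 4: at line 1 remove [zre] add [cqvth] -> 7 lines: seu cqvth eahet qxz takys rvte ymn
Hunk 5: at line 2 remove [qxz] add [dlo,yvi] -> 8 lines: seu cqvth eahet dlo yvi takys rvte ymn
Hunk 6: at line 2 remove [dlo,yvi] add [egx,ibpnu] -> 8 lines: seu cqvth eahet egx ibpnu takys rvte ymn
Hunk 7: at line 1 remove [eahet,egx,ibpnu] add [zkp] -> 6 lines: seu cqvth zkp takys rvte ymn
Final line count: 6

Answer: 6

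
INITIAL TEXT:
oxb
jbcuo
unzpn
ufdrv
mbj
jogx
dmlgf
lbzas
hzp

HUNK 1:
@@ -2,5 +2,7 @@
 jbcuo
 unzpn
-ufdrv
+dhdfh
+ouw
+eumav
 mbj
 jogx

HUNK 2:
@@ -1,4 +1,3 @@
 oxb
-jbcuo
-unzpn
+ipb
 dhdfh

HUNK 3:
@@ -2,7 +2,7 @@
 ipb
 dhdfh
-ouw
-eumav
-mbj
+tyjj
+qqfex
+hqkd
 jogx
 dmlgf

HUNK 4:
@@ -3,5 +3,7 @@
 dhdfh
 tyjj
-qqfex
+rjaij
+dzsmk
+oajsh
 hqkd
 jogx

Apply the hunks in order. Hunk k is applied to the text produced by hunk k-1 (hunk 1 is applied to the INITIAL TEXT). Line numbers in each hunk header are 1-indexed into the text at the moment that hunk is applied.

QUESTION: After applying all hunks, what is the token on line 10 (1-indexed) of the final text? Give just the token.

Hunk 1: at line 2 remove [ufdrv] add [dhdfh,ouw,eumav] -> 11 lines: oxb jbcuo unzpn dhdfh ouw eumav mbj jogx dmlgf lbzas hzp
Hunk 2: at line 1 remove [jbcuo,unzpn] add [ipb] -> 10 lines: oxb ipb dhdfh ouw eumav mbj jogx dmlgf lbzas hzp
Hunk 3: at line 2 remove [ouw,eumav,mbj] add [tyjj,qqfex,hqkd] -> 10 lines: oxb ipb dhdfh tyjj qqfex hqkd jogx dmlgf lbzas hzp
Hunk 4: at line 3 remove [qqfex] add [rjaij,dzsmk,oajsh] -> 12 lines: oxb ipb dhdfh tyjj rjaij dzsmk oajsh hqkd jogx dmlgf lbzas hzp
Final line 10: dmlgf

Answer: dmlgf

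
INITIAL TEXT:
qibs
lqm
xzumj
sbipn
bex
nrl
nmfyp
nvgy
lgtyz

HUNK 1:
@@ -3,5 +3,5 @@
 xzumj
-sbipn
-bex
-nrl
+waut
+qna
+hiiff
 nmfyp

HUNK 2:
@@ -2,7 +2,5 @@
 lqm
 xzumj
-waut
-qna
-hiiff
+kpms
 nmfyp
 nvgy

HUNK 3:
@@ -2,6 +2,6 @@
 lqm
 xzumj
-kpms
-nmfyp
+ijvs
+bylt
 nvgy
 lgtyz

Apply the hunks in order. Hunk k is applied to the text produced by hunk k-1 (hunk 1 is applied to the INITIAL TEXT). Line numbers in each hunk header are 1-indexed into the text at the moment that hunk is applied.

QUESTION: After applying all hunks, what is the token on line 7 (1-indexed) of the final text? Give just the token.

Hunk 1: at line 3 remove [sbipn,bex,nrl] add [waut,qna,hiiff] -> 9 lines: qibs lqm xzumj waut qna hiiff nmfyp nvgy lgtyz
Hunk 2: at line 2 remove [waut,qna,hiiff] add [kpms] -> 7 lines: qibs lqm xzumj kpms nmfyp nvgy lgtyz
Hunk 3: at line 2 remove [kpms,nmfyp] add [ijvs,bylt] -> 7 lines: qibs lqm xzumj ijvs bylt nvgy lgtyz
Final line 7: lgtyz

Answer: lgtyz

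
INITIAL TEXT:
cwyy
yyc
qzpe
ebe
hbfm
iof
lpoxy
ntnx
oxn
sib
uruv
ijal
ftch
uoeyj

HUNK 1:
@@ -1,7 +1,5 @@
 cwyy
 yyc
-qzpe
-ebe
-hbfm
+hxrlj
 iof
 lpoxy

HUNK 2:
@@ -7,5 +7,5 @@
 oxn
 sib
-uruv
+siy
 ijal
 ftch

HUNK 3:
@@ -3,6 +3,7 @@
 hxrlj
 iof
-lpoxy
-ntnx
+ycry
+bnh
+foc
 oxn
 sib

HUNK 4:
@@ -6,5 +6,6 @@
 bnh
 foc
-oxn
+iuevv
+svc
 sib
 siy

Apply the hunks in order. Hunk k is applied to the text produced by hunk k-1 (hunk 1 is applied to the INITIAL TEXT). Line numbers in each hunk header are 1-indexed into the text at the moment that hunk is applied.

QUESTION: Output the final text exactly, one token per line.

Hunk 1: at line 1 remove [qzpe,ebe,hbfm] add [hxrlj] -> 12 lines: cwyy yyc hxrlj iof lpoxy ntnx oxn sib uruv ijal ftch uoeyj
Hunk 2: at line 7 remove [uruv] add [siy] -> 12 lines: cwyy yyc hxrlj iof lpoxy ntnx oxn sib siy ijal ftch uoeyj
Hunk 3: at line 3 remove [lpoxy,ntnx] add [ycry,bnh,foc] -> 13 lines: cwyy yyc hxrlj iof ycry bnh foc oxn sib siy ijal ftch uoeyj
Hunk 4: at line 6 remove [oxn] add [iuevv,svc] -> 14 lines: cwyy yyc hxrlj iof ycry bnh foc iuevv svc sib siy ijal ftch uoeyj

Answer: cwyy
yyc
hxrlj
iof
ycry
bnh
foc
iuevv
svc
sib
siy
ijal
ftch
uoeyj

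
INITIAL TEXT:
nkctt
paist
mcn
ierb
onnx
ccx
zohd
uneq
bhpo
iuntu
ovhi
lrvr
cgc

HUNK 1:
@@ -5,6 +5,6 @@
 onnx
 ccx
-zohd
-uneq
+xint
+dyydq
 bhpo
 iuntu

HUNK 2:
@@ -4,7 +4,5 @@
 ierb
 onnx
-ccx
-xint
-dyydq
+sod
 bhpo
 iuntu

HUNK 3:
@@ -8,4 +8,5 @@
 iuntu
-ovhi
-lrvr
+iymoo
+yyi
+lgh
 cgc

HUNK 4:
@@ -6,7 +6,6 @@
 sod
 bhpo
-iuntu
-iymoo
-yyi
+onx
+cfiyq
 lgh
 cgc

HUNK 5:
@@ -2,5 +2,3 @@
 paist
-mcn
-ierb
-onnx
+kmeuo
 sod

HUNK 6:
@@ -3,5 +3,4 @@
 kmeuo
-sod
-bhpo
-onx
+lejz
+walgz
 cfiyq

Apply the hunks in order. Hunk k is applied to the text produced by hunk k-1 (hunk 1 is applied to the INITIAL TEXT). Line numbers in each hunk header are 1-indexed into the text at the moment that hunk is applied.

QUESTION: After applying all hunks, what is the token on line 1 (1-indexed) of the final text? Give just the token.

Hunk 1: at line 5 remove [zohd,uneq] add [xint,dyydq] -> 13 lines: nkctt paist mcn ierb onnx ccx xint dyydq bhpo iuntu ovhi lrvr cgc
Hunk 2: at line 4 remove [ccx,xint,dyydq] add [sod] -> 11 lines: nkctt paist mcn ierb onnx sod bhpo iuntu ovhi lrvr cgc
Hunk 3: at line 8 remove [ovhi,lrvr] add [iymoo,yyi,lgh] -> 12 lines: nkctt paist mcn ierb onnx sod bhpo iuntu iymoo yyi lgh cgc
Hunk 4: at line 6 remove [iuntu,iymoo,yyi] add [onx,cfiyq] -> 11 lines: nkctt paist mcn ierb onnx sod bhpo onx cfiyq lgh cgc
Hunk 5: at line 2 remove [mcn,ierb,onnx] add [kmeuo] -> 9 lines: nkctt paist kmeuo sod bhpo onx cfiyq lgh cgc
Hunk 6: at line 3 remove [sod,bhpo,onx] add [lejz,walgz] -> 8 lines: nkctt paist kmeuo lejz walgz cfiyq lgh cgc
Final line 1: nkctt

Answer: nkctt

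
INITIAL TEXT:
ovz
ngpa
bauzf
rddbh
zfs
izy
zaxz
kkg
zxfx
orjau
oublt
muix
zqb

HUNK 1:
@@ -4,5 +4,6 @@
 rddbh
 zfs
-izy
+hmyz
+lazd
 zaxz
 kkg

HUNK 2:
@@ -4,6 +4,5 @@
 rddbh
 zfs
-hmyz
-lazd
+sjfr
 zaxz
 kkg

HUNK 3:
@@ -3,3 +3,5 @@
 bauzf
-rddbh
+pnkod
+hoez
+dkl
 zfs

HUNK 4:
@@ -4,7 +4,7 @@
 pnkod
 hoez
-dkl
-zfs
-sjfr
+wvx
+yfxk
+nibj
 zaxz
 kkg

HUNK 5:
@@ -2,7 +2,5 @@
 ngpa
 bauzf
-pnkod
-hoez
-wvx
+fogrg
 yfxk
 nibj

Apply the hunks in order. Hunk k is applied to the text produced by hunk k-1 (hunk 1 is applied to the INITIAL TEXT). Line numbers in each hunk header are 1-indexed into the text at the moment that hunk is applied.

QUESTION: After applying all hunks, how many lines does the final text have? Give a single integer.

Hunk 1: at line 4 remove [izy] add [hmyz,lazd] -> 14 lines: ovz ngpa bauzf rddbh zfs hmyz lazd zaxz kkg zxfx orjau oublt muix zqb
Hunk 2: at line 4 remove [hmyz,lazd] add [sjfr] -> 13 lines: ovz ngpa bauzf rddbh zfs sjfr zaxz kkg zxfx orjau oublt muix zqb
Hunk 3: at line 3 remove [rddbh] add [pnkod,hoez,dkl] -> 15 lines: ovz ngpa bauzf pnkod hoez dkl zfs sjfr zaxz kkg zxfx orjau oublt muix zqb
Hunk 4: at line 4 remove [dkl,zfs,sjfr] add [wvx,yfxk,nibj] -> 15 lines: ovz ngpa bauzf pnkod hoez wvx yfxk nibj zaxz kkg zxfx orjau oublt muix zqb
Hunk 5: at line 2 remove [pnkod,hoez,wvx] add [fogrg] -> 13 lines: ovz ngpa bauzf fogrg yfxk nibj zaxz kkg zxfx orjau oublt muix zqb
Final line count: 13

Answer: 13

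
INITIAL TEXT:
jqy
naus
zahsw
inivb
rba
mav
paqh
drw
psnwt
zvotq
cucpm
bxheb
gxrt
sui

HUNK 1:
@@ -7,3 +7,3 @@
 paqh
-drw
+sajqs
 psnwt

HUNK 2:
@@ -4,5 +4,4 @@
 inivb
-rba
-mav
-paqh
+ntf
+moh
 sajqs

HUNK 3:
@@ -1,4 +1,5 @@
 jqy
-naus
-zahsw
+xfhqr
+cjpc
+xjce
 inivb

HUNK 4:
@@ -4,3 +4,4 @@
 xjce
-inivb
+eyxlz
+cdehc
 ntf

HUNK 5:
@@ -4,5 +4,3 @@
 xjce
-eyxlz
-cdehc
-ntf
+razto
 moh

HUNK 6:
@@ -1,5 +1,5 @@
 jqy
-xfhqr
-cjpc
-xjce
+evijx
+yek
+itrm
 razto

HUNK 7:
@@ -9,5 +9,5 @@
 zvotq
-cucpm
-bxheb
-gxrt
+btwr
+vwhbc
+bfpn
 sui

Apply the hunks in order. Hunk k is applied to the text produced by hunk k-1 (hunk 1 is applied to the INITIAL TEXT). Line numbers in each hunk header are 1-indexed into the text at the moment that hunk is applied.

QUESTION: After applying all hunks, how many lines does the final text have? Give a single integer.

Answer: 13

Derivation:
Hunk 1: at line 7 remove [drw] add [sajqs] -> 14 lines: jqy naus zahsw inivb rba mav paqh sajqs psnwt zvotq cucpm bxheb gxrt sui
Hunk 2: at line 4 remove [rba,mav,paqh] add [ntf,moh] -> 13 lines: jqy naus zahsw inivb ntf moh sajqs psnwt zvotq cucpm bxheb gxrt sui
Hunk 3: at line 1 remove [naus,zahsw] add [xfhqr,cjpc,xjce] -> 14 lines: jqy xfhqr cjpc xjce inivb ntf moh sajqs psnwt zvotq cucpm bxheb gxrt sui
Hunk 4: at line 4 remove [inivb] add [eyxlz,cdehc] -> 15 lines: jqy xfhqr cjpc xjce eyxlz cdehc ntf moh sajqs psnwt zvotq cucpm bxheb gxrt sui
Hunk 5: at line 4 remove [eyxlz,cdehc,ntf] add [razto] -> 13 lines: jqy xfhqr cjpc xjce razto moh sajqs psnwt zvotq cucpm bxheb gxrt sui
Hunk 6: at line 1 remove [xfhqr,cjpc,xjce] add [evijx,yek,itrm] -> 13 lines: jqy evijx yek itrm razto moh sajqs psnwt zvotq cucpm bxheb gxrt sui
Hunk 7: at line 9 remove [cucpm,bxheb,gxrt] add [btwr,vwhbc,bfpn] -> 13 lines: jqy evijx yek itrm razto moh sajqs psnwt zvotq btwr vwhbc bfpn sui
Final line count: 13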